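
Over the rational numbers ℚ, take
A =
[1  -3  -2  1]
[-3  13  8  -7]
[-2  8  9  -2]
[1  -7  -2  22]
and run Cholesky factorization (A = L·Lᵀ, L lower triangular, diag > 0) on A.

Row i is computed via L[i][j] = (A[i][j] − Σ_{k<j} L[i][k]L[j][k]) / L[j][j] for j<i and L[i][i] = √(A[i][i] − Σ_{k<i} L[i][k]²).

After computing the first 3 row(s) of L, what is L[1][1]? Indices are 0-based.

Step 1: L[0][0] = √(1) = 1.
  L[1][0] = (-3) / L[0][0] = -3.
Step 2: L[1][1] = √(4) = 2.
  L[2][0] = (-2) / L[0][0] = -2.
  L[2][1] = (2) / L[1][1] = 1.
Step 3: L[2][2] = √(4) = 2.

L[1][1] = 2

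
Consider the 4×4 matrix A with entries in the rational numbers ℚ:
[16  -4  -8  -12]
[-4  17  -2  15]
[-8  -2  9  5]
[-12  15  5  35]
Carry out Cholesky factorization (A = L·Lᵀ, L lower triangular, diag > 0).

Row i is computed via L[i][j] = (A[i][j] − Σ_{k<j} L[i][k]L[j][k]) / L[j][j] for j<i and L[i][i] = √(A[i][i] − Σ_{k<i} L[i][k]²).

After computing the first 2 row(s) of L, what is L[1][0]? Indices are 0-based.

L[1][0] = -1

Step 1: L[0][0] = √(16) = 4.
  L[1][0] = (-4) / L[0][0] = -1.
Step 2: L[1][1] = √(16) = 4.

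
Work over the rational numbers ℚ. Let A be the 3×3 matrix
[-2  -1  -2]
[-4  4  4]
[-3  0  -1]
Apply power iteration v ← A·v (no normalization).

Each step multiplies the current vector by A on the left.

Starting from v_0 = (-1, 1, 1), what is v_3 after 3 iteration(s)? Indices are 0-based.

v_0 = (-1, 1, 1).
v_1 = A·v_0 = (-1, 12, 2).
v_2 = A·v_1 = (-14, 60, 1).
v_3 = A·v_2 = (-34, 300, 41).

v_3 = (-34, 300, 41)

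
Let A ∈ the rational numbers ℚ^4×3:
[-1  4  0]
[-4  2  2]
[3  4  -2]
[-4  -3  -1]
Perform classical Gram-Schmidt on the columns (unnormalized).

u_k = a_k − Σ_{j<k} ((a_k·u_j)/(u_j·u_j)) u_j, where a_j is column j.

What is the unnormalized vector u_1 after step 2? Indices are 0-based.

Step 1: u_0 = a_0 = (-1, -4, 3, -4).
Step 2: u_1 = a_1 − (2/7)·u_0 = (30/7, 22/7, 22/7, -13/7).

u_1 = (30/7, 22/7, 22/7, -13/7)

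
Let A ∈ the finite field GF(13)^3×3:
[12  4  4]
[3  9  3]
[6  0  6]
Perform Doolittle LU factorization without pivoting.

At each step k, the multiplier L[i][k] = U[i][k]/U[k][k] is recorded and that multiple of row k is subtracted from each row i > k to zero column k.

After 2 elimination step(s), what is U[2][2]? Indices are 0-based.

k=0: U[0][0]=12
  eliminate (1,0): mult=10, new row 1: (0, 8, 2); set L[1][0]=10
  eliminate (2,0): mult=7, new row 2: (0, 11, 4); set L[2][0]=7
k=1: U[1][1]=8
  eliminate (2,1): mult=3, new row 2: (0, 0, 11); set L[2][1]=3

U[2][2] = 11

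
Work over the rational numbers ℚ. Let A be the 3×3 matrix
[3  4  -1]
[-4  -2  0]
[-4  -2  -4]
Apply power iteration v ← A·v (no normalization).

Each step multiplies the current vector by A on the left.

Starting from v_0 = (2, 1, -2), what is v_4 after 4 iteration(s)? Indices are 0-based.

v_0 = (2, 1, -2).
v_1 = A·v_0 = (12, -10, -2).
v_2 = A·v_1 = (-2, -28, -20).
v_3 = A·v_2 = (-98, 64, 144).
v_4 = A·v_3 = (-182, 264, -312).

v_4 = (-182, 264, -312)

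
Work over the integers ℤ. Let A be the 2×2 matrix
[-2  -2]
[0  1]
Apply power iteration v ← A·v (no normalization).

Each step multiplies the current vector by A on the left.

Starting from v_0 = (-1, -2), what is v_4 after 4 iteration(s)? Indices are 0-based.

v_0 = (-1, -2).
v_1 = A·v_0 = (6, -2).
v_2 = A·v_1 = (-8, -2).
v_3 = A·v_2 = (20, -2).
v_4 = A·v_3 = (-36, -2).

v_4 = (-36, -2)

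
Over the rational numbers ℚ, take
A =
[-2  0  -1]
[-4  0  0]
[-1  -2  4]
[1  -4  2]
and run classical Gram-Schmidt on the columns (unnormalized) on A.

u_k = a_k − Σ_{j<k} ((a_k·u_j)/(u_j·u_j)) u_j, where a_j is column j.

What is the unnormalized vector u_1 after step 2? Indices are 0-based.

u_1 = (-2/11, -4/11, -23/11, -43/11)

Step 1: u_0 = a_0 = (-2, -4, -1, 1).
Step 2: u_1 = a_1 − (-1/11)·u_0 = (-2/11, -4/11, -23/11, -43/11).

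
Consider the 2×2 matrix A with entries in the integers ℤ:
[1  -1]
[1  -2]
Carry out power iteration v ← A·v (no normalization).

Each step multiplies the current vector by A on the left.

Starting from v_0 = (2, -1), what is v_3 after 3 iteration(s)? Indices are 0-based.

v_0 = (2, -1).
v_1 = A·v_0 = (3, 4).
v_2 = A·v_1 = (-1, -5).
v_3 = A·v_2 = (4, 9).

v_3 = (4, 9)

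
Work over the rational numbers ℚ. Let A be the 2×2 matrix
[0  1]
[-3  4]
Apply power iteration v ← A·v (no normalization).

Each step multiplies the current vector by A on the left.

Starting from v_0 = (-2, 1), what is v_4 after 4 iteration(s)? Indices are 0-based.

v_4 = (118, 361)

v_0 = (-2, 1).
v_1 = A·v_0 = (1, 10).
v_2 = A·v_1 = (10, 37).
v_3 = A·v_2 = (37, 118).
v_4 = A·v_3 = (118, 361).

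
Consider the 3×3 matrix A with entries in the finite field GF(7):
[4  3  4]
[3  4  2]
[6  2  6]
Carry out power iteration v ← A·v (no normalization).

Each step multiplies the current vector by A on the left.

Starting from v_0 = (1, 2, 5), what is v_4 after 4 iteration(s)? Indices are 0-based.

v_4 = (1, 2, 6)

v_0 = (1, 2, 5).
v_1 = A·v_0 = (2, 0, 5).
v_2 = A·v_1 = (0, 2, 0).
v_3 = A·v_2 = (6, 1, 4).
v_4 = A·v_3 = (1, 2, 6).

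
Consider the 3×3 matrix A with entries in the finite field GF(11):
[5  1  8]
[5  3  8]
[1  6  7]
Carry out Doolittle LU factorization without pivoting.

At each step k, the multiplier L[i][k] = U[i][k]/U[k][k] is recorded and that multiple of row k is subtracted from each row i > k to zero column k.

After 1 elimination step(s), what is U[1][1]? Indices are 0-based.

U[1][1] = 2

k=0: U[0][0]=5
  eliminate (1,0): mult=1, new row 1: (0, 2, 0); set L[1][0]=1
  eliminate (2,0): mult=9, new row 2: (0, 8, 1); set L[2][0]=9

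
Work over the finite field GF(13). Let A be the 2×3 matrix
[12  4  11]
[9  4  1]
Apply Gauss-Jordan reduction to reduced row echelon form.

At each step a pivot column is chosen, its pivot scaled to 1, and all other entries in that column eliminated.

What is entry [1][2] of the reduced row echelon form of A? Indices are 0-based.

M[1][2] = 9

step 1: normalize row 0 (÷12) = (1, 9, 2)
  row 1: subtract 9×row0 = (0, 1, 9)
step 2: normalize row 1 (÷1) = (0, 1, 9)
  row 0: subtract 9×row1 = (1, 0, 12)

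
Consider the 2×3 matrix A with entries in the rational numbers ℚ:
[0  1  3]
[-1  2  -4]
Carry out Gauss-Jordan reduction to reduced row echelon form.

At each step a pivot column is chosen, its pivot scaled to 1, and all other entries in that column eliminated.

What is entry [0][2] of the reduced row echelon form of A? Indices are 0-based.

M[0][2] = 10

[1] R0 <-> R1
[1] R0 /= -1  ⇒  (1, -2, 4)
[2] R1 /= 1  ⇒  (0, 1, 3)
     R0 -= -2·R1  ⇒  (1, 0, 10)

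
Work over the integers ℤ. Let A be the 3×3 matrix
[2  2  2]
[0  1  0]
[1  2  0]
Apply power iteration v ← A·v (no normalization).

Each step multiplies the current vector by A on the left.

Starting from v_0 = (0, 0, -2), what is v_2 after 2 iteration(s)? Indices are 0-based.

v_0 = (0, 0, -2).
v_1 = A·v_0 = (-4, 0, 0).
v_2 = A·v_1 = (-8, 0, -4).

v_2 = (-8, 0, -4)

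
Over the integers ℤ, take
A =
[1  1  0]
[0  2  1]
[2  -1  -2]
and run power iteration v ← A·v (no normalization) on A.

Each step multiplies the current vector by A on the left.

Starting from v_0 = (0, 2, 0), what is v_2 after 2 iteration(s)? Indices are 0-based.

v_0 = (0, 2, 0).
v_1 = A·v_0 = (2, 4, -2).
v_2 = A·v_1 = (6, 6, 4).

v_2 = (6, 6, 4)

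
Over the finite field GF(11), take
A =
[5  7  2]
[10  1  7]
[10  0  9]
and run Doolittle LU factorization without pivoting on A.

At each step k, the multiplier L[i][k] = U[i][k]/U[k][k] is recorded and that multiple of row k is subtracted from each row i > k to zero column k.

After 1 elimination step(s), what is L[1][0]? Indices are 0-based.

L[1][0] = 2

[col 0] pivot 5
  R1 -= 2*R0 → (0, 9, 3)  (L[1][0] := 2)
  R2 -= 2*R0 → (0, 8, 5)  (L[2][0] := 2)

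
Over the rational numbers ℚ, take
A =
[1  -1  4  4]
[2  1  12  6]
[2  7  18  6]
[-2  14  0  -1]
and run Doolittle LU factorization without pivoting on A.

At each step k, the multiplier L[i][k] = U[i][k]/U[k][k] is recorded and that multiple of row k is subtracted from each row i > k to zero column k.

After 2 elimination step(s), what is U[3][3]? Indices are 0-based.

Step 1: pivot at (0,0) is 1.
  row1 ← row1 − (2)·row0  ⇒  L[1][0]=2, U row1=(0, 3, 4, -2)
  row2 ← row2 − (2)·row0  ⇒  L[2][0]=2, U row2=(0, 9, 10, -2)
  row3 ← row3 − (-2)·row0  ⇒  L[3][0]=-2, U row3=(0, 12, 8, 7)
Step 2: pivot at (1,1) is 3.
  row2 ← row2 − (3)·row1  ⇒  L[2][1]=3, U row2=(0, 0, -2, 4)
  row3 ← row3 − (4)·row1  ⇒  L[3][1]=4, U row3=(0, 0, -8, 15)

U[3][3] = 15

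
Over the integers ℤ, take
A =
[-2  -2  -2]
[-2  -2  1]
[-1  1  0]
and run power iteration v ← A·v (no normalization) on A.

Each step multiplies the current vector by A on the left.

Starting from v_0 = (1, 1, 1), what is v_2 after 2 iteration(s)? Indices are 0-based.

v_2 = (18, 18, 3)

v_0 = (1, 1, 1).
v_1 = A·v_0 = (-6, -3, 0).
v_2 = A·v_1 = (18, 18, 3).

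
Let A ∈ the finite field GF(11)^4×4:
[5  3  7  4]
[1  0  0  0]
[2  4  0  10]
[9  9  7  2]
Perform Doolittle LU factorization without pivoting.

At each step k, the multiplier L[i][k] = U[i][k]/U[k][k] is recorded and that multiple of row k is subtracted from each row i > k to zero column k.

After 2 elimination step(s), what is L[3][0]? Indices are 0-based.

k=0: U[0][0]=5
  eliminate (1,0): mult=9, new row 1: (0, 6, 3, 8); set L[1][0]=9
  eliminate (2,0): mult=7, new row 2: (0, 5, 6, 4); set L[2][0]=7
  eliminate (3,0): mult=4, new row 3: (0, 8, 1, 8); set L[3][0]=4
k=1: U[1][1]=6
  eliminate (2,1): mult=10, new row 2: (0, 0, 9, 1); set L[2][1]=10
  eliminate (3,1): mult=5, new row 3: (0, 0, 8, 1); set L[3][1]=5

L[3][0] = 4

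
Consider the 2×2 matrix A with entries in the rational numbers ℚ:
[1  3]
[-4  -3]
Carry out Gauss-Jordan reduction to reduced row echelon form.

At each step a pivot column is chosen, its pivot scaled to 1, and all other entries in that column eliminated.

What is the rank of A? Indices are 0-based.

rank = 2

pivot(0,0)=1: scale R0 → (1, 3)
  clear (1,0): R1 −= (-4)R0 → (0, 9)
pivot(1,1)=9: scale R1 → (0, 1)
  clear (0,1): R0 −= (3)R1 → (1, 0)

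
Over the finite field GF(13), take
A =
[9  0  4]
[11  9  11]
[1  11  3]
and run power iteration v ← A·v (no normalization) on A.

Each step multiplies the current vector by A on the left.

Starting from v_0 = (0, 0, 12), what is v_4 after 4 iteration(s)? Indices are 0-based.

v_0 = (0, 0, 12).
v_1 = A·v_0 = (9, 2, 10).
v_2 = A·v_1 = (4, 6, 9).
v_3 = A·v_2 = (7, 2, 6).
v_4 = A·v_3 = (9, 5, 8).

v_4 = (9, 5, 8)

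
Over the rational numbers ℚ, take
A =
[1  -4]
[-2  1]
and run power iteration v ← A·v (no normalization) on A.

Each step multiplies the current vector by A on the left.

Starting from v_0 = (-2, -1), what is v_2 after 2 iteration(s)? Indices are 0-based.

v_0 = (-2, -1).
v_1 = A·v_0 = (2, 3).
v_2 = A·v_1 = (-10, -1).

v_2 = (-10, -1)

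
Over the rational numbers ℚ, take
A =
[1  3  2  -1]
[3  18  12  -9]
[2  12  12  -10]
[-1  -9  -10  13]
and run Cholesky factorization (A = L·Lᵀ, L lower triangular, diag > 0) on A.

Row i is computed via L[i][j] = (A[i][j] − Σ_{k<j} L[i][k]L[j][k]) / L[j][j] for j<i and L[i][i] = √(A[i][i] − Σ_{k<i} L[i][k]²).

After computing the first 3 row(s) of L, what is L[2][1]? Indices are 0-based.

L[2][1] = 2

Step 1: L[0][0] = √(1) = 1.
  L[1][0] = (3) / L[0][0] = 3.
Step 2: L[1][1] = √(9) = 3.
  L[2][0] = (2) / L[0][0] = 2.
  L[2][1] = (6) / L[1][1] = 2.
Step 3: L[2][2] = √(4) = 2.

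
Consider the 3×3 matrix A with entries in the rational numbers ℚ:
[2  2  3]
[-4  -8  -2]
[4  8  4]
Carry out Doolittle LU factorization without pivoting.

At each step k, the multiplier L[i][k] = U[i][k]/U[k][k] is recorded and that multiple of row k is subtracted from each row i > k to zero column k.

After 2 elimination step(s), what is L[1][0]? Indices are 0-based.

L[1][0] = -2

[col 0] pivot 2
  R1 -= -2*R0 → (0, -4, 4)  (L[1][0] := -2)
  R2 -= 2*R0 → (0, 4, -2)  (L[2][0] := 2)
[col 1] pivot -4
  R2 -= -1*R1 → (0, 0, 2)  (L[2][1] := -1)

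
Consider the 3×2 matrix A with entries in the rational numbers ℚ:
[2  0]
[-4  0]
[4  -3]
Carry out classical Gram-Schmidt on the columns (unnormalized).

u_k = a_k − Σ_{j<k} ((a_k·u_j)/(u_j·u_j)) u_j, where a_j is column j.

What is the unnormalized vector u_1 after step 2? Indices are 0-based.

Step 1: u_0 = a_0 = (2, -4, 4).
Step 2: u_1 = a_1 − (-1/3)·u_0 = (2/3, -4/3, -5/3).

u_1 = (2/3, -4/3, -5/3)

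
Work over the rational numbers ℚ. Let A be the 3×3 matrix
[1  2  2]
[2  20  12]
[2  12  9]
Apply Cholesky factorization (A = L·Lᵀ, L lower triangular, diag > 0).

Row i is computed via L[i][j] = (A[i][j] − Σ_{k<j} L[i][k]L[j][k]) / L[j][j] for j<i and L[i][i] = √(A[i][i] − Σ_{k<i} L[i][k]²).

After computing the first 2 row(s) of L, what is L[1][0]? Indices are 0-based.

Step 1: L[0][0] = √(1) = 1.
  L[1][0] = (2) / L[0][0] = 2.
Step 2: L[1][1] = √(16) = 4.

L[1][0] = 2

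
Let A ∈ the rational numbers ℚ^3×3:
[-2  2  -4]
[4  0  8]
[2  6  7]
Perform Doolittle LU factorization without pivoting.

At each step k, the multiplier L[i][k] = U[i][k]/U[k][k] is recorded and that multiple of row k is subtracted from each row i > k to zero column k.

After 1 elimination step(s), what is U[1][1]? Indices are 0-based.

k=0: U[0][0]=-2
  eliminate (1,0): mult=-2, new row 1: (0, 4, 0); set L[1][0]=-2
  eliminate (2,0): mult=-1, new row 2: (0, 8, 3); set L[2][0]=-1

U[1][1] = 4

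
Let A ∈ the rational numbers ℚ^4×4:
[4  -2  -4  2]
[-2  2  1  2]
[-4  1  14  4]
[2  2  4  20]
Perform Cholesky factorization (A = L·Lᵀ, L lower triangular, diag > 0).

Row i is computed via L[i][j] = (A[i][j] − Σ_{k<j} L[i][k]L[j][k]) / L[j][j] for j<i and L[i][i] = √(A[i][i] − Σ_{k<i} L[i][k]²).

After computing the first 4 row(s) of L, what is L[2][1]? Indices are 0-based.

L[2][1] = -1

Step 1: L[0][0] = √(4) = 2.
  L[1][0] = (-2) / L[0][0] = -1.
Step 2: L[1][1] = √(1) = 1.
  L[2][0] = (-4) / L[0][0] = -2.
  L[2][1] = (-1) / L[1][1] = -1.
Step 3: L[2][2] = √(9) = 3.
  L[3][0] = (2) / L[0][0] = 1.
  L[3][1] = (3) / L[1][1] = 3.
  L[3][2] = (9) / L[2][2] = 3.
Step 4: L[3][3] = √(1) = 1.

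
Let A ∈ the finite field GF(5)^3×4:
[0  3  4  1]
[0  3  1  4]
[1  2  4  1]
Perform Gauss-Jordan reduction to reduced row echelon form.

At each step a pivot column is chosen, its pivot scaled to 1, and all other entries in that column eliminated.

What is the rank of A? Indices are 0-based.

rank = 3

step 1: exchange rows 0,2
step 1: normalize row 0 (÷1) = (1, 2, 4, 1)
step 2: normalize row 1 (÷3) = (0, 1, 2, 3)
  row 0: subtract 2×row1 = (1, 0, 0, 0)
  row 2: subtract 3×row1 = (0, 0, 3, 2)
step 3: normalize row 2 (÷3) = (0, 0, 1, 4)
  row 1: subtract 2×row2 = (0, 1, 0, 0)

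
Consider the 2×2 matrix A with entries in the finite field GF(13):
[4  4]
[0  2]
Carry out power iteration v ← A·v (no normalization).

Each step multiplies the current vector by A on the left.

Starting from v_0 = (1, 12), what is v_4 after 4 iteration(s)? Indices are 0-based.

v_4 = (10, 10)

v_0 = (1, 12).
v_1 = A·v_0 = (0, 11).
v_2 = A·v_1 = (5, 9).
v_3 = A·v_2 = (4, 5).
v_4 = A·v_3 = (10, 10).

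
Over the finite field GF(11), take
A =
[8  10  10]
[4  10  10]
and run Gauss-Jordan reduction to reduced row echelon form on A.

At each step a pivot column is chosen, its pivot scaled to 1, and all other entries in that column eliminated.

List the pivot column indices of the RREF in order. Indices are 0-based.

pivot columns: 0, 1

pivot(0,0)=8: scale R0 → (1, 4, 4)
  clear (1,0): R1 −= (4)R0 → (0, 5, 5)
pivot(1,1)=5: scale R1 → (0, 1, 1)
  clear (0,1): R0 −= (4)R1 → (1, 0, 0)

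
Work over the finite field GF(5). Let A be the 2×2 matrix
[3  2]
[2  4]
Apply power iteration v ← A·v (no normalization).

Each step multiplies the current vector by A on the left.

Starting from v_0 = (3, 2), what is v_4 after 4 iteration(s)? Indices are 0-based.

v_0 = (3, 2).
v_1 = A·v_0 = (3, 4).
v_2 = A·v_1 = (2, 2).
v_3 = A·v_2 = (0, 2).
v_4 = A·v_3 = (4, 3).

v_4 = (4, 3)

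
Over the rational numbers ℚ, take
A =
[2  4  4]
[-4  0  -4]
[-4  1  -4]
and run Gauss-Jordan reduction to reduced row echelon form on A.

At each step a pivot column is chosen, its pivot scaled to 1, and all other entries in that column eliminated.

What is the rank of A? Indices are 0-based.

rank = 3

step 1: normalize row 0 (÷2) = (1, 2, 2)
  row 1: subtract -4×row0 = (0, 8, 4)
  row 2: subtract -4×row0 = (0, 9, 4)
step 2: normalize row 1 (÷8) = (0, 1, 1/2)
  row 0: subtract 2×row1 = (1, 0, 1)
  row 2: subtract 9×row1 = (0, 0, -1/2)
step 3: normalize row 2 (÷-1/2) = (0, 0, 1)
  row 0: subtract 1×row2 = (1, 0, 0)
  row 1: subtract 1/2×row2 = (0, 1, 0)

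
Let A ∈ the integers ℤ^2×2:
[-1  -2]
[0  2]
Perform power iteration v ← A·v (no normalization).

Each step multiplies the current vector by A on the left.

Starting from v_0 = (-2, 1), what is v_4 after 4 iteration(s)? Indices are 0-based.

v_4 = (-12, 16)

v_0 = (-2, 1).
v_1 = A·v_0 = (0, 2).
v_2 = A·v_1 = (-4, 4).
v_3 = A·v_2 = (-4, 8).
v_4 = A·v_3 = (-12, 16).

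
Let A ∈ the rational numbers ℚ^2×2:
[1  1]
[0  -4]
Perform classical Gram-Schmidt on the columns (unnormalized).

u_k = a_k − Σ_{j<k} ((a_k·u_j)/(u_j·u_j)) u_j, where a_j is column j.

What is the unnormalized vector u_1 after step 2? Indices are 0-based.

u_1 = (0, -4)

Step 1: u_0 = a_0 = (1, 0).
Step 2: u_1 = a_1 − (1)·u_0 = (0, -4).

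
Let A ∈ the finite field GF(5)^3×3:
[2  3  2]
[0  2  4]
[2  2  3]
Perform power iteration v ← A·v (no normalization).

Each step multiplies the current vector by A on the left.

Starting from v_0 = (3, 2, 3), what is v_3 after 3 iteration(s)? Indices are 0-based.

v_3 = (3, 1, 0)

v_0 = (3, 2, 3).
v_1 = A·v_0 = (3, 1, 4).
v_2 = A·v_1 = (2, 3, 0).
v_3 = A·v_2 = (3, 1, 0).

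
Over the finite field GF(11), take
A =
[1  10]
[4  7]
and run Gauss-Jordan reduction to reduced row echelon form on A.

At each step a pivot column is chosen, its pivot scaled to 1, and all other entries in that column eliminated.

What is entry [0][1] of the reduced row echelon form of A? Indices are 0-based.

step 1: normalize row 0 (÷1) = (1, 10)
  row 1: subtract 4×row0 = (0, 0)
skip col 1 (zero from row 1)

M[0][1] = 10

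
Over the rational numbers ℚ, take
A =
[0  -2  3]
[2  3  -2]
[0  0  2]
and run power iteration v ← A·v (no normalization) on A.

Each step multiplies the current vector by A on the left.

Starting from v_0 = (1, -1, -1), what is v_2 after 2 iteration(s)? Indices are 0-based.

v_0 = (1, -1, -1).
v_1 = A·v_0 = (-1, 1, -2).
v_2 = A·v_1 = (-8, 5, -4).

v_2 = (-8, 5, -4)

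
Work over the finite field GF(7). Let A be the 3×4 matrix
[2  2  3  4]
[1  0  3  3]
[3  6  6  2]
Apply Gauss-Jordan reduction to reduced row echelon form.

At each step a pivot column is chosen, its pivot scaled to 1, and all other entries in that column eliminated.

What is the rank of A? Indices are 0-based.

rank = 3

[1] R0 /= 2  ⇒  (1, 1, 5, 2)
     R1 -= 1·R0  ⇒  (0, 6, 5, 1)
     R2 -= 3·R0  ⇒  (0, 3, 5, 3)
[2] R1 /= 6  ⇒  (0, 1, 2, 6)
     R0 -= 1·R1  ⇒  (1, 0, 3, 3)
     R2 -= 3·R1  ⇒  (0, 0, 6, 6)
[3] R2 /= 6  ⇒  (0, 0, 1, 1)
     R0 -= 3·R2  ⇒  (1, 0, 0, 0)
     R1 -= 2·R2  ⇒  (0, 1, 0, 4)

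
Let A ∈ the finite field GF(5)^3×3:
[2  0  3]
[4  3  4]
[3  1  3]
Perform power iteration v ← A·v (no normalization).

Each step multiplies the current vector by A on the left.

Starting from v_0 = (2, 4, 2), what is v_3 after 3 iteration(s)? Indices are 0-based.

v_0 = (2, 4, 2).
v_1 = A·v_0 = (0, 3, 1).
v_2 = A·v_1 = (3, 3, 1).
v_3 = A·v_2 = (4, 0, 0).

v_3 = (4, 0, 0)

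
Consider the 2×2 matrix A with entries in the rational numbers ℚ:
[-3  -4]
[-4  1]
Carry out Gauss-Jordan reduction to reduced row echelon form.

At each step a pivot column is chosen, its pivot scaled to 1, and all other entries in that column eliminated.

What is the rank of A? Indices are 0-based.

[1] R0 /= -3  ⇒  (1, 4/3)
     R1 -= -4·R0  ⇒  (0, 19/3)
[2] R1 /= 19/3  ⇒  (0, 1)
     R0 -= 4/3·R1  ⇒  (1, 0)

rank = 2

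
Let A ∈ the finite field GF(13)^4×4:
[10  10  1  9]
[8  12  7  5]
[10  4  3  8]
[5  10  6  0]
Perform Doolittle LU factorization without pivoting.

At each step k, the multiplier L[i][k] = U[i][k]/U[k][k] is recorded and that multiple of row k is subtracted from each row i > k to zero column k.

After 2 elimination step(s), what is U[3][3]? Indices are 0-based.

[col 0] pivot 10
  R1 -= 6*R0 → (0, 4, 1, 3)  (L[1][0] := 6)
  R2 -= 1*R0 → (0, 7, 2, 12)  (L[2][0] := 1)
  R3 -= 7*R0 → (0, 5, 12, 2)  (L[3][0] := 7)
[col 1] pivot 4
  R2 -= 5*R1 → (0, 0, 10, 10)  (L[2][1] := 5)
  R3 -= 11*R1 → (0, 0, 1, 8)  (L[3][1] := 11)

U[3][3] = 8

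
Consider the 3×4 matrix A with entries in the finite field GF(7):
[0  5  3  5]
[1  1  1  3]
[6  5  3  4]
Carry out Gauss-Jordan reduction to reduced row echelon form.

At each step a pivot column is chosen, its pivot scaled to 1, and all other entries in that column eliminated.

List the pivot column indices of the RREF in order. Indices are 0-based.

pivot columns: 0, 1, 2

step 1: exchange rows 0,1
step 1: normalize row 0 (÷1) = (1, 1, 1, 3)
  row 2: subtract 6×row0 = (0, 6, 4, 0)
step 2: normalize row 1 (÷5) = (0, 1, 2, 1)
  row 0: subtract 1×row1 = (1, 0, 6, 2)
  row 2: subtract 6×row1 = (0, 0, 6, 1)
step 3: normalize row 2 (÷6) = (0, 0, 1, 6)
  row 0: subtract 6×row2 = (1, 0, 0, 1)
  row 1: subtract 2×row2 = (0, 1, 0, 3)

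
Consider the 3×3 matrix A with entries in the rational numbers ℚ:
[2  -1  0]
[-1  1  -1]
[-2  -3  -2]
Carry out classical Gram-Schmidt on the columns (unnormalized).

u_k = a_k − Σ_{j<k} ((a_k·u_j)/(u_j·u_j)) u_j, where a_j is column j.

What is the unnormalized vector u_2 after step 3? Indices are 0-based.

Step 1: u_0 = a_0 = (2, -1, -2).
Step 2: u_1 = a_1 − (1/3)·u_0 = (-5/3, 4/3, -7/3).
Step 3: u_2 = a_2 − (5/9)·u_0 − (1/3)·u_1 = (-5/9, -8/9, -1/9).

u_2 = (-5/9, -8/9, -1/9)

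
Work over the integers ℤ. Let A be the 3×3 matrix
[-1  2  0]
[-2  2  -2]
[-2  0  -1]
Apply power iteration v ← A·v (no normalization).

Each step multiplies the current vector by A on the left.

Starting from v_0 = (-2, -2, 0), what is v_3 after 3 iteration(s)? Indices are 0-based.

v_0 = (-2, -2, 0).
v_1 = A·v_0 = (-2, 0, 4).
v_2 = A·v_1 = (2, -4, 0).
v_3 = A·v_2 = (-10, -12, -4).

v_3 = (-10, -12, -4)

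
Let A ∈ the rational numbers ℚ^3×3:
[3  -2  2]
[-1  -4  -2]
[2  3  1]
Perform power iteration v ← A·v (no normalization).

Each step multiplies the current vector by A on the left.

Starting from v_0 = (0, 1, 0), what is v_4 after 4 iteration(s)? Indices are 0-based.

v_4 = (60, 68, -103)

v_0 = (0, 1, 0).
v_1 = A·v_0 = (-2, -4, 3).
v_2 = A·v_1 = (8, 12, -13).
v_3 = A·v_2 = (-26, -30, 39).
v_4 = A·v_3 = (60, 68, -103).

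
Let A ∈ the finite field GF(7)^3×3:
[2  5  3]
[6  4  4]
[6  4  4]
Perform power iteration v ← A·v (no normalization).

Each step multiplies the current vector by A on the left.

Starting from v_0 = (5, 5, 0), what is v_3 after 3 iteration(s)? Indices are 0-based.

v_3 = (3, 0, 0)

v_0 = (5, 5, 0).
v_1 = A·v_0 = (0, 1, 1).
v_2 = A·v_1 = (1, 1, 1).
v_3 = A·v_2 = (3, 0, 0).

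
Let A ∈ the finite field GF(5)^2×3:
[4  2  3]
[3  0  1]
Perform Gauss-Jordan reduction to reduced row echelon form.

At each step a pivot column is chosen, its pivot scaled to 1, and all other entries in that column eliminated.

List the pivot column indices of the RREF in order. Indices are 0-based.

pivot columns: 0, 1

step 1: normalize row 0 (÷4) = (1, 3, 2)
  row 1: subtract 3×row0 = (0, 1, 0)
step 2: normalize row 1 (÷1) = (0, 1, 0)
  row 0: subtract 3×row1 = (1, 0, 2)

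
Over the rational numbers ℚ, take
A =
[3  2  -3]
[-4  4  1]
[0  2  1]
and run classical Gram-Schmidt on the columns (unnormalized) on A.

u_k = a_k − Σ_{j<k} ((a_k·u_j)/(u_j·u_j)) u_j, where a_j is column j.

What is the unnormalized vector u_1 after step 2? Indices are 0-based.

u_1 = (16/5, 12/5, 2)

Step 1: u_0 = a_0 = (3, -4, 0).
Step 2: u_1 = a_1 − (-2/5)·u_0 = (16/5, 12/5, 2).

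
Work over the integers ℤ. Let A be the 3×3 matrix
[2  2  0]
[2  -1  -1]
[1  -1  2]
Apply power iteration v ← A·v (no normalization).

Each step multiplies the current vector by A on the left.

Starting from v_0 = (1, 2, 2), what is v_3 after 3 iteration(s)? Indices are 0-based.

v_3 = (38, -9, 25)

v_0 = (1, 2, 2).
v_1 = A·v_0 = (6, -2, 3).
v_2 = A·v_1 = (8, 11, 14).
v_3 = A·v_2 = (38, -9, 25).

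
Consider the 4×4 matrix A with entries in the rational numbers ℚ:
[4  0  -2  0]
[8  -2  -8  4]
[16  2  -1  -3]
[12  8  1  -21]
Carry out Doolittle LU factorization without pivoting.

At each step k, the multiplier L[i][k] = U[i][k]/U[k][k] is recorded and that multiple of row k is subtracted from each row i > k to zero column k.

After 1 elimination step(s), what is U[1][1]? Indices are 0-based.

Step 1: pivot at (0,0) is 4.
  row1 ← row1 − (2)·row0  ⇒  L[1][0]=2, U row1=(0, -2, -4, 4)
  row2 ← row2 − (4)·row0  ⇒  L[2][0]=4, U row2=(0, 2, 7, -3)
  row3 ← row3 − (3)·row0  ⇒  L[3][0]=3, U row3=(0, 8, 7, -21)

U[1][1] = -2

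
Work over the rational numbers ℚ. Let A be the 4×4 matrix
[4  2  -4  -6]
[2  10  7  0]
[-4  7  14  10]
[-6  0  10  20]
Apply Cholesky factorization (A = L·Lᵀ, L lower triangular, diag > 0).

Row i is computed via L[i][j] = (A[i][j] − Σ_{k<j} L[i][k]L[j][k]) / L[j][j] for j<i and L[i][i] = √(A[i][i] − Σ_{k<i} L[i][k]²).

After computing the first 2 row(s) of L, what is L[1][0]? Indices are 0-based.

Step 1: L[0][0] = √(4) = 2.
  L[1][0] = (2) / L[0][0] = 1.
Step 2: L[1][1] = √(9) = 3.

L[1][0] = 1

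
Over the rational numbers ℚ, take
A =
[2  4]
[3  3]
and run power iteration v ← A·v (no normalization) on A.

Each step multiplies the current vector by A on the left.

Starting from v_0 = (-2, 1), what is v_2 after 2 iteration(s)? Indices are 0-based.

v_2 = (-12, -9)

v_0 = (-2, 1).
v_1 = A·v_0 = (0, -3).
v_2 = A·v_1 = (-12, -9).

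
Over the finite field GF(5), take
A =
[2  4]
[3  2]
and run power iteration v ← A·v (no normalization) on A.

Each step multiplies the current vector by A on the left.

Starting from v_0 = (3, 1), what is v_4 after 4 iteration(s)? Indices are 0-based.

v_0 = (3, 1).
v_1 = A·v_0 = (0, 1).
v_2 = A·v_1 = (4, 2).
v_3 = A·v_2 = (1, 1).
v_4 = A·v_3 = (1, 0).

v_4 = (1, 0)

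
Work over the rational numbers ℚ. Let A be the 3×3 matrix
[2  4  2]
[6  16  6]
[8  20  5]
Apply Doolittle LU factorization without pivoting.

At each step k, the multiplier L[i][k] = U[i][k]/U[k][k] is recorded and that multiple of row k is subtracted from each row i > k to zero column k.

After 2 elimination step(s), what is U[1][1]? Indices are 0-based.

U[1][1] = 4

k=0: U[0][0]=2
  eliminate (1,0): mult=3, new row 1: (0, 4, 0); set L[1][0]=3
  eliminate (2,0): mult=4, new row 2: (0, 4, -3); set L[2][0]=4
k=1: U[1][1]=4
  eliminate (2,1): mult=1, new row 2: (0, 0, -3); set L[2][1]=1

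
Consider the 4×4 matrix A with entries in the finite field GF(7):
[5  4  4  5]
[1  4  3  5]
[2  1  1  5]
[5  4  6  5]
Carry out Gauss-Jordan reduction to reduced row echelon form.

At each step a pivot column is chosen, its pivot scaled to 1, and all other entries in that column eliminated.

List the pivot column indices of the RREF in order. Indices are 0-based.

step 1: normalize row 0 (÷5) = (1, 5, 5, 1)
  row 1: subtract 1×row0 = (0, 6, 5, 4)
  row 2: subtract 2×row0 = (0, 5, 5, 3)
  row 3: subtract 5×row0 = (0, 0, 2, 0)
step 2: normalize row 1 (÷6) = (0, 1, 2, 3)
  row 0: subtract 5×row1 = (1, 0, 2, 0)
  row 2: subtract 5×row1 = (0, 0, 2, 2)
step 3: normalize row 2 (÷2) = (0, 0, 1, 1)
  row 0: subtract 2×row2 = (1, 0, 0, 5)
  row 1: subtract 2×row2 = (0, 1, 0, 1)
  row 3: subtract 2×row2 = (0, 0, 0, 5)
step 4: normalize row 3 (÷5) = (0, 0, 0, 1)
  row 0: subtract 5×row3 = (1, 0, 0, 0)
  row 1: subtract 1×row3 = (0, 1, 0, 0)
  row 2: subtract 1×row3 = (0, 0, 1, 0)

pivot columns: 0, 1, 2, 3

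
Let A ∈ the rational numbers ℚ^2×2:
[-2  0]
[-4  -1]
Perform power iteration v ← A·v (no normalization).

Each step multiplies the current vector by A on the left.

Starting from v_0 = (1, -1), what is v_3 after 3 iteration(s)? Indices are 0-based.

v_3 = (-8, -27)

v_0 = (1, -1).
v_1 = A·v_0 = (-2, -3).
v_2 = A·v_1 = (4, 11).
v_3 = A·v_2 = (-8, -27).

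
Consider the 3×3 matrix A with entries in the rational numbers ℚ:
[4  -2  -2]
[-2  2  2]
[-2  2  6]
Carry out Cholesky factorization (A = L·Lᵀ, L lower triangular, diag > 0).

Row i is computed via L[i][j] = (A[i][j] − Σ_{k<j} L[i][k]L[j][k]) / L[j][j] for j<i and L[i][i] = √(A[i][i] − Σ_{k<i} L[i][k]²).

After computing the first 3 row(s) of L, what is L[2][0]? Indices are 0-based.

Step 1: L[0][0] = √(4) = 2.
  L[1][0] = (-2) / L[0][0] = -1.
Step 2: L[1][1] = √(1) = 1.
  L[2][0] = (-2) / L[0][0] = -1.
  L[2][1] = (1) / L[1][1] = 1.
Step 3: L[2][2] = √(4) = 2.

L[2][0] = -1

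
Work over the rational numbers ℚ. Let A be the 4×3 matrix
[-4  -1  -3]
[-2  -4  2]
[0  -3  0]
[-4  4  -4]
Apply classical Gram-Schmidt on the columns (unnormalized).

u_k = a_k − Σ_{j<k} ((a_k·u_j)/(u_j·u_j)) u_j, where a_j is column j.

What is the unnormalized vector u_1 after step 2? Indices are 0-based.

u_1 = (-13/9, -38/9, -3, 32/9)

Step 1: u_0 = a_0 = (-4, -2, 0, -4).
Step 2: u_1 = a_1 − (-1/9)·u_0 = (-13/9, -38/9, -3, 32/9).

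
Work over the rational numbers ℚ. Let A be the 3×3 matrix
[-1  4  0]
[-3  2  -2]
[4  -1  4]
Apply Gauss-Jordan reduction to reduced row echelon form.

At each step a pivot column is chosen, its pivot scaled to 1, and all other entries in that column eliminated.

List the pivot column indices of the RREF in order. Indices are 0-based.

pivot columns: 0, 1, 2

pivot(0,0)=-1: scale R0 → (1, -4, 0)
  clear (1,0): R1 −= (-3)R0 → (0, -10, -2)
  clear (2,0): R2 −= (4)R0 → (0, 15, 4)
pivot(1,1)=-10: scale R1 → (0, 1, 1/5)
  clear (0,1): R0 −= (-4)R1 → (1, 0, 4/5)
  clear (2,1): R2 −= (15)R1 → (0, 0, 1)
pivot(2,2)=1: scale R2 → (0, 0, 1)
  clear (0,2): R0 −= (4/5)R2 → (1, 0, 0)
  clear (1,2): R1 −= (1/5)R2 → (0, 1, 0)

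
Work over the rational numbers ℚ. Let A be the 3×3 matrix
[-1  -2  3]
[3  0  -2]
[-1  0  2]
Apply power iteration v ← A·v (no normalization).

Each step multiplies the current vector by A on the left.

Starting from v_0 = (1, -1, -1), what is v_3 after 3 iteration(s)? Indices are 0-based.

v_3 = (5, -43, 9)

v_0 = (1, -1, -1).
v_1 = A·v_0 = (-2, 5, -3).
v_2 = A·v_1 = (-17, 0, -4).
v_3 = A·v_2 = (5, -43, 9).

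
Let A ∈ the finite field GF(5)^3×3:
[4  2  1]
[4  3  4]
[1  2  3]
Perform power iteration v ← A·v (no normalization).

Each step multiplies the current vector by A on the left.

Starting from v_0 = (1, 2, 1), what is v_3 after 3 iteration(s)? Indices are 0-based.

v_0 = (1, 2, 1).
v_1 = A·v_0 = (4, 4, 3).
v_2 = A·v_1 = (2, 0, 1).
v_3 = A·v_2 = (4, 2, 0).

v_3 = (4, 2, 0)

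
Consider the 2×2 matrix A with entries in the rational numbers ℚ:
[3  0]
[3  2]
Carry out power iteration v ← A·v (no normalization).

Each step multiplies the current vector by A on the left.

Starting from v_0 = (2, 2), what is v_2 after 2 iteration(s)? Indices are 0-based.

v_0 = (2, 2).
v_1 = A·v_0 = (6, 10).
v_2 = A·v_1 = (18, 38).

v_2 = (18, 38)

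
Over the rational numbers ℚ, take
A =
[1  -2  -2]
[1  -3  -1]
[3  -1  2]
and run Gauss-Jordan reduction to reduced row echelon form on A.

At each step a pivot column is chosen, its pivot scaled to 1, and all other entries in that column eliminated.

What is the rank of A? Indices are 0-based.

pivot(0,0)=1: scale R0 → (1, -2, -2)
  clear (1,0): R1 −= (1)R0 → (0, -1, 1)
  clear (2,0): R2 −= (3)R0 → (0, 5, 8)
pivot(1,1)=-1: scale R1 → (0, 1, -1)
  clear (0,1): R0 −= (-2)R1 → (1, 0, -4)
  clear (2,1): R2 −= (5)R1 → (0, 0, 13)
pivot(2,2)=13: scale R2 → (0, 0, 1)
  clear (0,2): R0 −= (-4)R2 → (1, 0, 0)
  clear (1,2): R1 −= (-1)R2 → (0, 1, 0)

rank = 3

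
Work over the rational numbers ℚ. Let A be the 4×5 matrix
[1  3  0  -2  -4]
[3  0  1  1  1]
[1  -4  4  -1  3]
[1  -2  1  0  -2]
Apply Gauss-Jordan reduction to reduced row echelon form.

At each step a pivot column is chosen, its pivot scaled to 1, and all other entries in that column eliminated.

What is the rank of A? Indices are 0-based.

step 1: normalize row 0 (÷1) = (1, 3, 0, -2, -4)
  row 1: subtract 3×row0 = (0, -9, 1, 7, 13)
  row 2: subtract 1×row0 = (0, -7, 4, 1, 7)
  row 3: subtract 1×row0 = (0, -5, 1, 2, 2)
step 2: normalize row 1 (÷-9) = (0, 1, -1/9, -7/9, -13/9)
  row 0: subtract 3×row1 = (1, 0, 1/3, 1/3, 1/3)
  row 2: subtract -7×row1 = (0, 0, 29/9, -40/9, -28/9)
  row 3: subtract -5×row1 = (0, 0, 4/9, -17/9, -47/9)
step 3: normalize row 2 (÷29/9) = (0, 0, 1, -40/29, -28/29)
  row 0: subtract 1/3×row2 = (1, 0, 0, 23/29, 19/29)
  row 1: subtract -1/9×row2 = (0, 1, 0, -27/29, -45/29)
  row 3: subtract 4/9×row2 = (0, 0, 0, -37/29, -139/29)
step 4: normalize row 3 (÷-37/29) = (0, 0, 0, 1, 139/37)
  row 0: subtract 23/29×row3 = (1, 0, 0, 0, -86/37)
  row 1: subtract -27/29×row3 = (0, 1, 0, 0, 72/37)
  row 2: subtract -40/29×row3 = (0, 0, 1, 0, 156/37)

rank = 4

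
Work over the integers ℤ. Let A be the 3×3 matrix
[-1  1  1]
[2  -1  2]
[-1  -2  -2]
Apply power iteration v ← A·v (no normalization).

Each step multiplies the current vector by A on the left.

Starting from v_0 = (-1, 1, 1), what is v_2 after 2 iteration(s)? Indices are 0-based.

v_2 = (-7, 1, 5)

v_0 = (-1, 1, 1).
v_1 = A·v_0 = (3, -1, -3).
v_2 = A·v_1 = (-7, 1, 5).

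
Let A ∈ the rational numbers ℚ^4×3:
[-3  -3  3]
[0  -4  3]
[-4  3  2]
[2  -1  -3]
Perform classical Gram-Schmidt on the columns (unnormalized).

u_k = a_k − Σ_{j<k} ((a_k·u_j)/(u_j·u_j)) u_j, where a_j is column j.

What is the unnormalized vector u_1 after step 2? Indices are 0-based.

Step 1: u_0 = a_0 = (-3, 0, -4, 2).
Step 2: u_1 = a_1 − (-5/29)·u_0 = (-102/29, -4, 67/29, -19/29).

u_1 = (-102/29, -4, 67/29, -19/29)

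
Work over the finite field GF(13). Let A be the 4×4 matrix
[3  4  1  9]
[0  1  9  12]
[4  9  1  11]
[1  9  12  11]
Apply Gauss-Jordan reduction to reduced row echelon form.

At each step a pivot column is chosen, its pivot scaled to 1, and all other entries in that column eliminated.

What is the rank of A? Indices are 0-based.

pivot(0,0)=3: scale R0 → (1, 10, 9, 3)
  clear (2,0): R2 −= (4)R0 → (0, 8, 4, 12)
  clear (3,0): R3 −= (1)R0 → (0, 12, 3, 8)
pivot(1,1)=1: scale R1 → (0, 1, 9, 12)
  clear (0,1): R0 −= (10)R1 → (1, 0, 10, 0)
  clear (2,1): R2 −= (8)R1 → (0, 0, 10, 7)
  clear (3,1): R3 −= (12)R1 → (0, 0, 12, 7)
pivot(2,2)=10: scale R2 → (0, 0, 1, 2)
  clear (0,2): R0 −= (10)R2 → (1, 0, 0, 6)
  clear (1,2): R1 −= (9)R2 → (0, 1, 0, 7)
  clear (3,2): R3 −= (12)R2 → (0, 0, 0, 9)
pivot(3,3)=9: scale R3 → (0, 0, 0, 1)
  clear (0,3): R0 −= (6)R3 → (1, 0, 0, 0)
  clear (1,3): R1 −= (7)R3 → (0, 1, 0, 0)
  clear (2,3): R2 −= (2)R3 → (0, 0, 1, 0)

rank = 4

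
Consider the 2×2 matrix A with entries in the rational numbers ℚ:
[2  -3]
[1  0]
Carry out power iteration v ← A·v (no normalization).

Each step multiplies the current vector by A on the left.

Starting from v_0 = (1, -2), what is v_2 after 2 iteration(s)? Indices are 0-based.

v_2 = (13, 8)

v_0 = (1, -2).
v_1 = A·v_0 = (8, 1).
v_2 = A·v_1 = (13, 8).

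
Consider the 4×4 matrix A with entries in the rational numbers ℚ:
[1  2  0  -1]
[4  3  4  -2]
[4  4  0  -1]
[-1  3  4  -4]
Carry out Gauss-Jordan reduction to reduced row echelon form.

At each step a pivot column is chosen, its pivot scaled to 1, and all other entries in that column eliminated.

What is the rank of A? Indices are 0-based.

[1] R0 /= 1  ⇒  (1, 2, 0, -1)
     R1 -= 4·R0  ⇒  (0, -5, 4, 2)
     R2 -= 4·R0  ⇒  (0, -4, 0, 3)
     R3 -= -1·R0  ⇒  (0, 5, 4, -5)
[2] R1 /= -5  ⇒  (0, 1, -4/5, -2/5)
     R0 -= 2·R1  ⇒  (1, 0, 8/5, -1/5)
     R2 -= -4·R1  ⇒  (0, 0, -16/5, 7/5)
     R3 -= 5·R1  ⇒  (0, 0, 8, -3)
[3] R2 /= -16/5  ⇒  (0, 0, 1, -7/16)
     R0 -= 8/5·R2  ⇒  (1, 0, 0, 1/2)
     R1 -= -4/5·R2  ⇒  (0, 1, 0, -3/4)
     R3 -= 8·R2  ⇒  (0, 0, 0, 1/2)
[4] R3 /= 1/2  ⇒  (0, 0, 0, 1)
     R0 -= 1/2·R3  ⇒  (1, 0, 0, 0)
     R1 -= -3/4·R3  ⇒  (0, 1, 0, 0)
     R2 -= -7/16·R3  ⇒  (0, 0, 1, 0)

rank = 4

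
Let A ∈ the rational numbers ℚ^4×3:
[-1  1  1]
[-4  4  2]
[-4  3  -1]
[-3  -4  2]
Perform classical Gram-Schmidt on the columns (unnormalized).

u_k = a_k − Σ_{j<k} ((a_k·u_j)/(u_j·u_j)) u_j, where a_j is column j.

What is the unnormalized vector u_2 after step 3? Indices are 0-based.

u_2 = (50/59, 82/59, -2646/1475, 378/1475)

Step 1: u_0 = a_0 = (-1, -4, -4, -3).
Step 2: u_1 = a_1 − (-17/42)·u_0 = (25/42, 50/21, 29/21, -73/14).
Step 3: u_2 = a_2 − (-11/42)·u_0 − (-271/1475)·u_1 = (50/59, 82/59, -2646/1475, 378/1475).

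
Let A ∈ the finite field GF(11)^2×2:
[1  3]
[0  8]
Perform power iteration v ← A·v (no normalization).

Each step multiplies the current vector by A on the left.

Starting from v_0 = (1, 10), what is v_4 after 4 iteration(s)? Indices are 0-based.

v_0 = (1, 10).
v_1 = A·v_0 = (9, 3).
v_2 = A·v_1 = (7, 2).
v_3 = A·v_2 = (2, 5).
v_4 = A·v_3 = (6, 7).

v_4 = (6, 7)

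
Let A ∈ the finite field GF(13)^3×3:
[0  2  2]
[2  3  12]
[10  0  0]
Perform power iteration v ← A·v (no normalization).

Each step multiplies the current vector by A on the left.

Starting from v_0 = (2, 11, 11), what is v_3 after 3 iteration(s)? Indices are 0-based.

v_0 = (2, 11, 11).
v_1 = A·v_0 = (5, 0, 7).
v_2 = A·v_1 = (1, 3, 11).
v_3 = A·v_2 = (2, 0, 10).

v_3 = (2, 0, 10)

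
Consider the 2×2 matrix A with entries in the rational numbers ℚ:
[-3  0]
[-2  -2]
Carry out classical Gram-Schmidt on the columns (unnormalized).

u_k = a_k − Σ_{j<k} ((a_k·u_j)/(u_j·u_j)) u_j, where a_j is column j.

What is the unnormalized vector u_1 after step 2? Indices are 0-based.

u_1 = (12/13, -18/13)

Step 1: u_0 = a_0 = (-3, -2).
Step 2: u_1 = a_1 − (4/13)·u_0 = (12/13, -18/13).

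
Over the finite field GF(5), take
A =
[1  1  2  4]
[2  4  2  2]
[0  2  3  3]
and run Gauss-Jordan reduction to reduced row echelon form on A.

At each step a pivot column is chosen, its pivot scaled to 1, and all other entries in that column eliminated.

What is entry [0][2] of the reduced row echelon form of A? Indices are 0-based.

pivot(0,0)=1: scale R0 → (1, 1, 2, 4)
  clear (1,0): R1 −= (2)R0 → (0, 2, 3, 4)
pivot(1,1)=2: scale R1 → (0, 1, 4, 2)
  clear (0,1): R0 −= (1)R1 → (1, 0, 3, 2)
  clear (2,1): R2 −= (2)R1 → (0, 0, 0, 4)
col 2: no nonzero at/below row 2; advance.
pivot(2,3)=4: scale R2 → (0, 0, 0, 1)
  clear (0,3): R0 −= (2)R2 → (1, 0, 3, 0)
  clear (1,3): R1 −= (2)R2 → (0, 1, 4, 0)

M[0][2] = 3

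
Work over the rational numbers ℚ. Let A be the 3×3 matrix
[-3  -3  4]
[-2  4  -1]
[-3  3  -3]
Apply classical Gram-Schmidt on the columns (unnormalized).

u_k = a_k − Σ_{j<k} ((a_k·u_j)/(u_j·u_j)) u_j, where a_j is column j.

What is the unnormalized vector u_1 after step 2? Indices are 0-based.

Step 1: u_0 = a_0 = (-3, -2, -3).
Step 2: u_1 = a_1 − (-4/11)·u_0 = (-45/11, 36/11, 21/11).

u_1 = (-45/11, 36/11, 21/11)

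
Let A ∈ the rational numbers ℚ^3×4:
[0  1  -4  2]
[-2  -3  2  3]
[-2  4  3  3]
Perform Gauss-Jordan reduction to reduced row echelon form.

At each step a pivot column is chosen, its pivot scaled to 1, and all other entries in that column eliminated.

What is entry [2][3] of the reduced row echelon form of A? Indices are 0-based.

M[2][3] = -14/29

[1] R0 <-> R1
[1] R0 /= -2  ⇒  (1, 3/2, -1, -3/2)
     R2 -= -2·R0  ⇒  (0, 7, 1, 0)
[2] R1 /= 1  ⇒  (0, 1, -4, 2)
     R0 -= 3/2·R1  ⇒  (1, 0, 5, -9/2)
     R2 -= 7·R1  ⇒  (0, 0, 29, -14)
[3] R2 /= 29  ⇒  (0, 0, 1, -14/29)
     R0 -= 5·R2  ⇒  (1, 0, 0, -121/58)
     R1 -= -4·R2  ⇒  (0, 1, 0, 2/29)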